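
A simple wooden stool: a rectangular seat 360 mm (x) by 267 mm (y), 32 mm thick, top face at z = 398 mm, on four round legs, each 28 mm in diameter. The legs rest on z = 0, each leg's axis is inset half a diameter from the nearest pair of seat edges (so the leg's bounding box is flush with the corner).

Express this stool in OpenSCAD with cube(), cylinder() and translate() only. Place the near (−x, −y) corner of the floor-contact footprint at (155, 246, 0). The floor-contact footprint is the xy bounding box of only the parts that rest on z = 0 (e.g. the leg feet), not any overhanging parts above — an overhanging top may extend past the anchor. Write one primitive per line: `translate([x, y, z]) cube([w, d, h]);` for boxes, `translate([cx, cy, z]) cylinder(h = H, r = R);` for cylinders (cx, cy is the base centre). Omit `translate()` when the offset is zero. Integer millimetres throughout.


translate([155, 246, 366]) cube([360, 267, 32]);
translate([169, 260, 0]) cylinder(h = 366, r = 14);
translate([501, 260, 0]) cylinder(h = 366, r = 14);
translate([169, 499, 0]) cylinder(h = 366, r = 14);
translate([501, 499, 0]) cylinder(h = 366, r = 14);


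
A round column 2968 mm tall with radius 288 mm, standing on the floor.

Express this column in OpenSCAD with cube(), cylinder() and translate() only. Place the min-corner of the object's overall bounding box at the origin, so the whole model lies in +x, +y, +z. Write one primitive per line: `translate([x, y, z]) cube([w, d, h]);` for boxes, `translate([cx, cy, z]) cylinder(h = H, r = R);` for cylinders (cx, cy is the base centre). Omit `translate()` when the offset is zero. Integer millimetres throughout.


translate([288, 288, 0]) cylinder(h = 2968, r = 288);


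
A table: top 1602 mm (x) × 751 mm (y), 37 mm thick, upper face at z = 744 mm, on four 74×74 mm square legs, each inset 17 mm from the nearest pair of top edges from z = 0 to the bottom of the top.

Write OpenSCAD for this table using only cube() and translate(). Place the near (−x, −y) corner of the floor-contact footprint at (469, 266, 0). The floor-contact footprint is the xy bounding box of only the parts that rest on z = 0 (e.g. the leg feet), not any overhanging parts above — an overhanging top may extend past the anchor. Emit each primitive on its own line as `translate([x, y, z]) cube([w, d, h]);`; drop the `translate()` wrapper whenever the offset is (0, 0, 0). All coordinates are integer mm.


// leg_h = 744 - 37 = 707
translate([452, 249, 707]) cube([1602, 751, 37]);
translate([469, 266, 0]) cube([74, 74, 707]);
translate([1963, 266, 0]) cube([74, 74, 707]);
translate([469, 909, 0]) cube([74, 74, 707]);
translate([1963, 909, 0]) cube([74, 74, 707]);


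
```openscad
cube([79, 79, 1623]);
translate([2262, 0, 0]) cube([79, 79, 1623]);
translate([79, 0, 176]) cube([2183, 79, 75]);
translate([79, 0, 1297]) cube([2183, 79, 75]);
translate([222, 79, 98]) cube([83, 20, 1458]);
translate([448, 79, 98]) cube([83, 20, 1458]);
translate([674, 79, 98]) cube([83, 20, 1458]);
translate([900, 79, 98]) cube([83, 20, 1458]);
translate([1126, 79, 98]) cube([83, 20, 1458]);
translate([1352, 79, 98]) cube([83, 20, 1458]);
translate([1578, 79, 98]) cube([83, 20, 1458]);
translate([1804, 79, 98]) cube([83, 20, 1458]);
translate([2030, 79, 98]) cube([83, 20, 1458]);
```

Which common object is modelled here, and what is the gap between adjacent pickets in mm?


A fence section. The picket gap is 143 mm.

Two posts, two rails, 9 pickets — a fence section. Span 2183 mm holds 9 pickets of 83 mm with 10 equal gaps: ⌊(2183 − 9·83) / 10⌋ = 143 mm.


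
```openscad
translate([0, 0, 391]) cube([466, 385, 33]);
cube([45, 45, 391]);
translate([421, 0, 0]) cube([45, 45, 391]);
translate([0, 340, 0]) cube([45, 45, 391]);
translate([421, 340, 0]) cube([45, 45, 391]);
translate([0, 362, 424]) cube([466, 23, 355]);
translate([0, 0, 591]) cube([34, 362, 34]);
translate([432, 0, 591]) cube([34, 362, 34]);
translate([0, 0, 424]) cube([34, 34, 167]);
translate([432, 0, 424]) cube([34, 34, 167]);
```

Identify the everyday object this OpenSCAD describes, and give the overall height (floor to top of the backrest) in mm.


A chair. The overall height is 779 mm.

A slab on four corner posts with a tall panel at the back — a chair. The seat slab sits at z = 391 with thickness 33, and the 355 mm backrest starts at the seat top, so the overall height is 391 + 33 + 355 = 779 mm.


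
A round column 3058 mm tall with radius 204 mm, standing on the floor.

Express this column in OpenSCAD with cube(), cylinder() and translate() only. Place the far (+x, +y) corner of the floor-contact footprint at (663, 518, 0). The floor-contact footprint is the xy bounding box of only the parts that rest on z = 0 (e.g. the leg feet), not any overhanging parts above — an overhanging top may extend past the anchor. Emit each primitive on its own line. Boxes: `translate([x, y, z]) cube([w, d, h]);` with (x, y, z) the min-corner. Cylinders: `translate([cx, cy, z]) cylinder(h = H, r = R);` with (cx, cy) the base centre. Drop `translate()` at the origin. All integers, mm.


translate([459, 314, 0]) cylinder(h = 3058, r = 204);


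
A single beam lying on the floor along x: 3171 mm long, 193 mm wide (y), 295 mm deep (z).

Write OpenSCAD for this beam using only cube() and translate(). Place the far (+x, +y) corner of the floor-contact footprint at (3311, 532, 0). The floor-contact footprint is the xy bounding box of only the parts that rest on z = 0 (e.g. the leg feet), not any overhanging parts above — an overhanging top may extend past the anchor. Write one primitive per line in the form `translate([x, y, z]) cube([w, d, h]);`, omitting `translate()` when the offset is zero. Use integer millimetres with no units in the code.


translate([140, 339, 0]) cube([3171, 193, 295]);


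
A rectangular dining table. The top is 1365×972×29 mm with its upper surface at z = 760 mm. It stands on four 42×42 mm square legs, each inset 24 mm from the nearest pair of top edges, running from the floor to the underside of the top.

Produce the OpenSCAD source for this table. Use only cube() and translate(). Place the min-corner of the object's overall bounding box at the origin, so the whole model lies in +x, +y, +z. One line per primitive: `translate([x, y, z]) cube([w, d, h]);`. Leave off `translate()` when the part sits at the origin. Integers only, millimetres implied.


translate([0, 0, 731]) cube([1365, 972, 29]);
translate([24, 24, 0]) cube([42, 42, 731]);
translate([1299, 24, 0]) cube([42, 42, 731]);
translate([24, 906, 0]) cube([42, 42, 731]);
translate([1299, 906, 0]) cube([42, 42, 731]);


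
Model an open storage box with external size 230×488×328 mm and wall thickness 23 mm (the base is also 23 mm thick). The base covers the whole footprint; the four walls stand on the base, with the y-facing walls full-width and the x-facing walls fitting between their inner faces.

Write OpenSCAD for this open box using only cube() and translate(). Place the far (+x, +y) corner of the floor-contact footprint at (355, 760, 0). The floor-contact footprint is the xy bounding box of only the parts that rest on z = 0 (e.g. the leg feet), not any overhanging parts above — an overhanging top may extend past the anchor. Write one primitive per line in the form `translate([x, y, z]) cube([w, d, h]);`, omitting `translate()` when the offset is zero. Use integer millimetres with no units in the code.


translate([125, 272, 0]) cube([230, 488, 23]);
translate([125, 272, 23]) cube([230, 23, 305]);
translate([125, 737, 23]) cube([230, 23, 305]);
translate([125, 295, 23]) cube([23, 442, 305]);
translate([332, 295, 23]) cube([23, 442, 305]);


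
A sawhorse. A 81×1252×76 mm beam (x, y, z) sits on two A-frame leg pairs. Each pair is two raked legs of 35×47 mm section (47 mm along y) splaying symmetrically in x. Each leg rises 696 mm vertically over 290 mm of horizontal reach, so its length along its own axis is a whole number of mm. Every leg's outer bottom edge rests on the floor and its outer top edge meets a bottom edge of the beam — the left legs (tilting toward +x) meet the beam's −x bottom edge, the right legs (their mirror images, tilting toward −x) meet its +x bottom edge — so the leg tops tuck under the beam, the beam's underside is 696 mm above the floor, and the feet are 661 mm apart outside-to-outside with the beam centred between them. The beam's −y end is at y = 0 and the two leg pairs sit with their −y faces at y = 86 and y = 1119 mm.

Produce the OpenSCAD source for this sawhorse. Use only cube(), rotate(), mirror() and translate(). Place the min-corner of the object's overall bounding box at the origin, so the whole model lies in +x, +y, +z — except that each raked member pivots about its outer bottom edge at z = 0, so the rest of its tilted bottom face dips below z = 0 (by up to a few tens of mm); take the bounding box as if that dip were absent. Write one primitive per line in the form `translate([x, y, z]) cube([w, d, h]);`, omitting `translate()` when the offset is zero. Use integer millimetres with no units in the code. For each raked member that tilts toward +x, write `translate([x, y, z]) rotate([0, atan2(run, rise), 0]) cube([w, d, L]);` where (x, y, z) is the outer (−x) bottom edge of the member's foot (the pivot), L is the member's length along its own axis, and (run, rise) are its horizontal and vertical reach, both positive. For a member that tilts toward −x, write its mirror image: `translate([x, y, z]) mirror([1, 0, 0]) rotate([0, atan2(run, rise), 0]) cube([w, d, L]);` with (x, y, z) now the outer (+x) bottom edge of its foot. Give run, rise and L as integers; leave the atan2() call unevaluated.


// leg length = √(290² + 696²) = 754
// right-leg outer foot x = 2·290 + 81 = 661
// beam min-corner = (290, 0, 696)
translate([290, 0, 696]) cube([81, 1252, 76]);
translate([0, 86, 0]) rotate([0, atan2(290, 696), 0]) cube([35, 47, 754]);
translate([661, 86, 0]) mirror([1, 0, 0]) rotate([0, atan2(290, 696), 0]) cube([35, 47, 754]);
translate([0, 1119, 0]) rotate([0, atan2(290, 696), 0]) cube([35, 47, 754]);
translate([661, 1119, 0]) mirror([1, 0, 0]) rotate([0, atan2(290, 696), 0]) cube([35, 47, 754]);


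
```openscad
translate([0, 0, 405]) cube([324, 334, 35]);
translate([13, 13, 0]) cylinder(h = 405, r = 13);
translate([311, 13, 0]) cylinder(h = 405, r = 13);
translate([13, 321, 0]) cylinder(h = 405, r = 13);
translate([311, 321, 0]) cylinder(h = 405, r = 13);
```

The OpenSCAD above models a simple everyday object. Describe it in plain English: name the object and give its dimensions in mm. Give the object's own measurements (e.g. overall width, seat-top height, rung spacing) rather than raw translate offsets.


A four-legged stool. The seat is a 324×334×35 mm slab whose top surface is at z = 440 mm; four round legs, each 26 mm in diameter, run from the floor (z = 0) to the underside of the seat, each leg's axis is inset half a diameter from the nearest pair of seat edges (so the leg's bounding box is flush with the corner).


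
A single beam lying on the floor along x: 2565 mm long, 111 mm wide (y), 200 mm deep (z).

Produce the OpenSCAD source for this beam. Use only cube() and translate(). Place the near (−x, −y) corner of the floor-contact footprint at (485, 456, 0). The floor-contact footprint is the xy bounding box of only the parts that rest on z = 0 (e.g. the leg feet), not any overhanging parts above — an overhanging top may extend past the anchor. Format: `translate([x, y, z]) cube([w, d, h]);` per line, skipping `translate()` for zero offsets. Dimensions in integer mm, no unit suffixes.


translate([485, 456, 0]) cube([2565, 111, 200]);


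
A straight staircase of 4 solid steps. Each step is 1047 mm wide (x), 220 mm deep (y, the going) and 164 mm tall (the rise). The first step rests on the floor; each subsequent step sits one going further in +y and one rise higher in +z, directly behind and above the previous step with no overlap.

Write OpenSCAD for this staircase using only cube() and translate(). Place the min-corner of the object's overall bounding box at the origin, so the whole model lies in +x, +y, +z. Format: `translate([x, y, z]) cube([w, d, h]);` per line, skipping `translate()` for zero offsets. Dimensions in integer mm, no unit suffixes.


cube([1047, 220, 164]);
translate([0, 220, 164]) cube([1047, 220, 164]);
translate([0, 440, 328]) cube([1047, 220, 164]);
translate([0, 660, 492]) cube([1047, 220, 164]);


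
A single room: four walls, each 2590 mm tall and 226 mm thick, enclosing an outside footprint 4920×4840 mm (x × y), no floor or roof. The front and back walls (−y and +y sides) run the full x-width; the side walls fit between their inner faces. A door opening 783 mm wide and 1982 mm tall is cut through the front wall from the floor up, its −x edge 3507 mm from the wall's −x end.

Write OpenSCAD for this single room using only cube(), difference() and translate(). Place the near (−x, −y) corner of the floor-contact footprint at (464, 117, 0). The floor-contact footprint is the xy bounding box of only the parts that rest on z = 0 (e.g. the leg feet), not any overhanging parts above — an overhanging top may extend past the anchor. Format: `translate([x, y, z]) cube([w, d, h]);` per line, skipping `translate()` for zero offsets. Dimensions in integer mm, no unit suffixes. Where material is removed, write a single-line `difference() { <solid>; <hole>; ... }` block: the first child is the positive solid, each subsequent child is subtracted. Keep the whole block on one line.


difference() { translate([464, 117, 0]) cube([4920, 226, 2590]); translate([3971, 117, 0]) cube([783, 226, 1982]); }
translate([464, 4731, 0]) cube([4920, 226, 2590]);
translate([464, 343, 0]) cube([226, 4388, 2590]);
translate([5158, 343, 0]) cube([226, 4388, 2590]);


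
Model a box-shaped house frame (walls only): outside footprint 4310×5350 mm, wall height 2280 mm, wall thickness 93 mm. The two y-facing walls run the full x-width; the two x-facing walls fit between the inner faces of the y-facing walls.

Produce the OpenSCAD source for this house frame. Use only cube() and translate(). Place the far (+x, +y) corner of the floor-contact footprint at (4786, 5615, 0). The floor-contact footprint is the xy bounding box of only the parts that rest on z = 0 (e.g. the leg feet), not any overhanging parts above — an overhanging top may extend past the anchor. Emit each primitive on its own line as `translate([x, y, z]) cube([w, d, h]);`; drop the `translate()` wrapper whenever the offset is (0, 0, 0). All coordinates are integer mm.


translate([476, 265, 0]) cube([4310, 93, 2280]);
translate([476, 5522, 0]) cube([4310, 93, 2280]);
translate([476, 358, 0]) cube([93, 5164, 2280]);
translate([4693, 358, 0]) cube([93, 5164, 2280]);


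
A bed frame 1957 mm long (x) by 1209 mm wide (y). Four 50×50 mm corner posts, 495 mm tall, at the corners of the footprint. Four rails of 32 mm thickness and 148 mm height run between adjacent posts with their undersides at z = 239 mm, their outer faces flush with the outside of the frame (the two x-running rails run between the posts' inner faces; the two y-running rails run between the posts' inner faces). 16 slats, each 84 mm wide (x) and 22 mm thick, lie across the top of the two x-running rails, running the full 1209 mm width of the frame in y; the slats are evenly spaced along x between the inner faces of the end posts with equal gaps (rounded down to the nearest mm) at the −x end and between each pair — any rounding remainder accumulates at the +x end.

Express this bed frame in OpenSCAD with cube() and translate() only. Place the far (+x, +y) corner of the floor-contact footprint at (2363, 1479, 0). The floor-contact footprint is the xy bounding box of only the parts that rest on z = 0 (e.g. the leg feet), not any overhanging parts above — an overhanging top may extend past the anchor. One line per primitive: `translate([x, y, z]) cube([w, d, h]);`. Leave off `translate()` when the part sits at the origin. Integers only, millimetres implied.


translate([406, 270, 0]) cube([50, 50, 495]);
translate([406, 1429, 0]) cube([50, 50, 495]);
translate([2313, 270, 0]) cube([50, 50, 495]);
translate([2313, 1429, 0]) cube([50, 50, 495]);
translate([456, 270, 239]) cube([1857, 32, 148]);
translate([456, 1447, 239]) cube([1857, 32, 148]);
translate([406, 320, 239]) cube([32, 1109, 148]);
translate([2331, 320, 239]) cube([32, 1109, 148]);
translate([486, 270, 387]) cube([84, 1209, 22]);
translate([600, 270, 387]) cube([84, 1209, 22]);
translate([714, 270, 387]) cube([84, 1209, 22]);
translate([828, 270, 387]) cube([84, 1209, 22]);
translate([942, 270, 387]) cube([84, 1209, 22]);
translate([1056, 270, 387]) cube([84, 1209, 22]);
translate([1170, 270, 387]) cube([84, 1209, 22]);
translate([1284, 270, 387]) cube([84, 1209, 22]);
translate([1398, 270, 387]) cube([84, 1209, 22]);
translate([1512, 270, 387]) cube([84, 1209, 22]);
translate([1626, 270, 387]) cube([84, 1209, 22]);
translate([1740, 270, 387]) cube([84, 1209, 22]);
translate([1854, 270, 387]) cube([84, 1209, 22]);
translate([1968, 270, 387]) cube([84, 1209, 22]);
translate([2082, 270, 387]) cube([84, 1209, 22]);
translate([2196, 270, 387]) cube([84, 1209, 22]);


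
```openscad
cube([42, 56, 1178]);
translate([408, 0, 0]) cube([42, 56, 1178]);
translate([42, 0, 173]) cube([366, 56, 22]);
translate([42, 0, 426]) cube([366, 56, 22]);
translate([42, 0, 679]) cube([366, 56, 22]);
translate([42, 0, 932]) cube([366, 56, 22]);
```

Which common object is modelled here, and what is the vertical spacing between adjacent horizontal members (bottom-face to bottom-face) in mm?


A ladder. The rung spacing is 253 mm.

Two tall 42×56 posts with 4 short bars between them — a ladder. Adjacent rungs sit at z = 173 and z = 426, so the spacing is 426 − 173 = 253 mm.


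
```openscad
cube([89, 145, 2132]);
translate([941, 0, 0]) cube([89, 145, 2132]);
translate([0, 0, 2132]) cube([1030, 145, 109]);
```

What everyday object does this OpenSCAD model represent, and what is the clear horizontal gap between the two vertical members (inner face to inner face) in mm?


A door frame. The clear opening width is 852 mm.

Two 2132 mm tall posts with a header on top — a door frame. The left jamb is 89 mm wide at x = 0; the right jamb starts at x = 941. The clear opening is 941 − 89 = 852 mm.


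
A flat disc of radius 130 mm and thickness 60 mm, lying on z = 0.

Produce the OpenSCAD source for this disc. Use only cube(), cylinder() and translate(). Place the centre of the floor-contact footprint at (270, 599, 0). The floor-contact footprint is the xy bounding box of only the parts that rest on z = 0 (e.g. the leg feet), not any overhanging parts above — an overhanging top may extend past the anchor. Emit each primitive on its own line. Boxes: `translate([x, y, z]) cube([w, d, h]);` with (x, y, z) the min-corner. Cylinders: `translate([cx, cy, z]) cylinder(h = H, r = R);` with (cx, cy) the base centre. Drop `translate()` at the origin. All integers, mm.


translate([270, 599, 0]) cylinder(h = 60, r = 130);


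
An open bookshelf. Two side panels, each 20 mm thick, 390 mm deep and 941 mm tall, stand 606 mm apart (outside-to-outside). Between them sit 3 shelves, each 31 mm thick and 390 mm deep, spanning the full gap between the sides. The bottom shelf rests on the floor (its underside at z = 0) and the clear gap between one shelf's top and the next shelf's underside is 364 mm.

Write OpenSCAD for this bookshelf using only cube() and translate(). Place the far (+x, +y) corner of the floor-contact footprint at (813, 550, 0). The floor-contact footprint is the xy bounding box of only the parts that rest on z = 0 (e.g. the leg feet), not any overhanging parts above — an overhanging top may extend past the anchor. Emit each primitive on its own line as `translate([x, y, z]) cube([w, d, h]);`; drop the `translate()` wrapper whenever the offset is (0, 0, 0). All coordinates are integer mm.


translate([207, 160, 0]) cube([20, 390, 941]);
translate([793, 160, 0]) cube([20, 390, 941]);
translate([227, 160, 0]) cube([566, 390, 31]);
translate([227, 160, 395]) cube([566, 390, 31]);
translate([227, 160, 790]) cube([566, 390, 31]);


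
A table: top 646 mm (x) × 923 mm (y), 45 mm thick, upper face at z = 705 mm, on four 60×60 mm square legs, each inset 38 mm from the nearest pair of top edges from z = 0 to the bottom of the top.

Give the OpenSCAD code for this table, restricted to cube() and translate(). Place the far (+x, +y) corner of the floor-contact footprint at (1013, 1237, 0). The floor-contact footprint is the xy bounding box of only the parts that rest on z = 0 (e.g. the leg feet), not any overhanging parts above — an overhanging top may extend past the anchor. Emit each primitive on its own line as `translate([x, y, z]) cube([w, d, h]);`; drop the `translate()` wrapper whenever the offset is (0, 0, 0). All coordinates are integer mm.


translate([405, 352, 660]) cube([646, 923, 45]);
translate([443, 390, 0]) cube([60, 60, 660]);
translate([953, 390, 0]) cube([60, 60, 660]);
translate([443, 1177, 0]) cube([60, 60, 660]);
translate([953, 1177, 0]) cube([60, 60, 660]);


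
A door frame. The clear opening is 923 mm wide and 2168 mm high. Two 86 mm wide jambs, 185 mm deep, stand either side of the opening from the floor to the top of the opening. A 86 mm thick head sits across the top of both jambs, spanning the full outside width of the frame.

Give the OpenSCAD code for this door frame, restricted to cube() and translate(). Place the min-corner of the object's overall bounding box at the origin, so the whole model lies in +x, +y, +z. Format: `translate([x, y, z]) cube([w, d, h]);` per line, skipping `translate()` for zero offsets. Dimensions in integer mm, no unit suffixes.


cube([86, 185, 2168]);
translate([1009, 0, 0]) cube([86, 185, 2168]);
translate([0, 0, 2168]) cube([1095, 185, 86]);


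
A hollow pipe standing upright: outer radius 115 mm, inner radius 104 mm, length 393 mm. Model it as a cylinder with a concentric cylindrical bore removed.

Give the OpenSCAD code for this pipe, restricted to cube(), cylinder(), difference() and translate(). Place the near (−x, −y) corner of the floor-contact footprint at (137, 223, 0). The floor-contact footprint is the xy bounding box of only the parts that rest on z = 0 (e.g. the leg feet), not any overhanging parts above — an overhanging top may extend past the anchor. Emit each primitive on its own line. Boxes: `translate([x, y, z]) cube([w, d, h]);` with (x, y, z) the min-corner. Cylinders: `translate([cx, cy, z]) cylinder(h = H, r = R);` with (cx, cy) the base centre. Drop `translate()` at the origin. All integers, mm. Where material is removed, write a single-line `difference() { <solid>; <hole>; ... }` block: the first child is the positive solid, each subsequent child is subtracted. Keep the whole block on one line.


difference() { translate([252, 338, 0]) cylinder(h = 393, r = 115); translate([252, 338, 0]) cylinder(h = 393, r = 104); }


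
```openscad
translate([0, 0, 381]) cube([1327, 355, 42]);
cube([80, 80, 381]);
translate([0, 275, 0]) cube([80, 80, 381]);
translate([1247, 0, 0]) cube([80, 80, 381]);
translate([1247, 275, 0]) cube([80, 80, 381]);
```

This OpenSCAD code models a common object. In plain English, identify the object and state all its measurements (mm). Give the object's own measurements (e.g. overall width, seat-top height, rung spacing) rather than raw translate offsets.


A long wooden bench with a 1327 mm (x) × 355 mm (y) seat, 42 mm thick, its top surface 423 mm above the floor. Four 80 mm square legs at the seat corners, flush with the edges, run from z = 0 to the seat underside.


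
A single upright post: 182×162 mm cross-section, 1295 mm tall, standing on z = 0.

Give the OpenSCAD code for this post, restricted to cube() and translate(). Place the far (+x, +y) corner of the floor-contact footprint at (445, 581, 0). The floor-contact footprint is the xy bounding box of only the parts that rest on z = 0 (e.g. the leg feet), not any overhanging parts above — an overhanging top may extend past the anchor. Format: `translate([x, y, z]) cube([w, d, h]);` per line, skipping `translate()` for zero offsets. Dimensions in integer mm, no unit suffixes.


translate([263, 419, 0]) cube([182, 162, 1295]);


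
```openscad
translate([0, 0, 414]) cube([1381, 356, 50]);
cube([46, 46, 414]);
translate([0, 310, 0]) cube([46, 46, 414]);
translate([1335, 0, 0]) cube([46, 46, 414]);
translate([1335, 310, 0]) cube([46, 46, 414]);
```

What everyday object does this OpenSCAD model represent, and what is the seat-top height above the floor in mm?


A bench. The seat-top height is 464 mm.

A long slab on four corner posts — a bench. The slab sits at z = 414 with thickness 50, so the top is 414 + 50 = 464 mm.


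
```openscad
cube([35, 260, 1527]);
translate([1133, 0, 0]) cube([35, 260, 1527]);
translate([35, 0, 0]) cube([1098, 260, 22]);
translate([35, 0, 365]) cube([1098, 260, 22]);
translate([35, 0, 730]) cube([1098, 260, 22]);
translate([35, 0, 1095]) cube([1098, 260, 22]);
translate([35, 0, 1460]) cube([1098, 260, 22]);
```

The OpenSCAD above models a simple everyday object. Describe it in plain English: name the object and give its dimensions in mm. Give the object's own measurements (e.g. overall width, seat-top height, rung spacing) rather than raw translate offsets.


An open bookshelf. Two side panels, each 35 mm thick, 260 mm deep and 1527 mm tall, stand 1168 mm apart (outside-to-outside). Between them sit 5 shelves, each 22 mm thick and 260 mm deep, spanning the full gap between the sides. The bottom shelf rests on the floor (its underside at z = 0) and the clear gap between one shelf's top and the next shelf's underside is 343 mm.


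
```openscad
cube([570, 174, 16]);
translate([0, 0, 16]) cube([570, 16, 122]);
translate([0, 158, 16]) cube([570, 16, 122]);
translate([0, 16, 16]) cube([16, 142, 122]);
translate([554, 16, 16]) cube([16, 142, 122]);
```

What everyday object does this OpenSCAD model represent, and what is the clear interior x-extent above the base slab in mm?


An open box. The internal width is 538 mm.

A 570×174 base slab with four walls standing on it — an open box. The base is 570 mm wide and the walls are 16 mm thick, so the internal width is 570 − 2 × 16 = 538 mm.


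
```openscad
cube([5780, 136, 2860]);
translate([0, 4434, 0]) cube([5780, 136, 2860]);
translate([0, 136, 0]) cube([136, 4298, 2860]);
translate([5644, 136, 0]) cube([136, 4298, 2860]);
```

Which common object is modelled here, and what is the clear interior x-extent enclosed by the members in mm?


A house (or room) frame. The interior width is 5508 mm.

Four 2860 mm walls enclosing a rectangle with no floor or roof — a room or house frame. Outside width is 5780 mm and wall thickness is 136 mm, so the interior width is 5780 − 2 × 136 = 5508 mm.


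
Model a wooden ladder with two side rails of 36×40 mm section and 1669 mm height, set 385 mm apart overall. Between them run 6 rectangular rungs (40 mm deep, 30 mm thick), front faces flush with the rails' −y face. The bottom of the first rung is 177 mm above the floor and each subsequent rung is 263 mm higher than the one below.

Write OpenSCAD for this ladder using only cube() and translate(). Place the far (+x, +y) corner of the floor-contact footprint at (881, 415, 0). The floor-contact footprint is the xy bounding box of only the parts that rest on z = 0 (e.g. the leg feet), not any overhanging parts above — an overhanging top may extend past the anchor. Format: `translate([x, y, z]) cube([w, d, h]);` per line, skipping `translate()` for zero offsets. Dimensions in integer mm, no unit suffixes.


translate([496, 375, 0]) cube([36, 40, 1669]);
translate([845, 375, 0]) cube([36, 40, 1669]);
translate([532, 375, 177]) cube([313, 40, 30]);
translate([532, 375, 440]) cube([313, 40, 30]);
translate([532, 375, 703]) cube([313, 40, 30]);
translate([532, 375, 966]) cube([313, 40, 30]);
translate([532, 375, 1229]) cube([313, 40, 30]);
translate([532, 375, 1492]) cube([313, 40, 30]);


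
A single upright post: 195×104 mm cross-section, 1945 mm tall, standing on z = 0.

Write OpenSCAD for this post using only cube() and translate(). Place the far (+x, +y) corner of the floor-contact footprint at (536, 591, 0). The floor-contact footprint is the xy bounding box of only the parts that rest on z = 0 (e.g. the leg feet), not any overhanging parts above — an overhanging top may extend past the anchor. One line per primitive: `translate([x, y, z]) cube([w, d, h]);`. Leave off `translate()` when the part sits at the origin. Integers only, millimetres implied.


translate([341, 487, 0]) cube([195, 104, 1945]);


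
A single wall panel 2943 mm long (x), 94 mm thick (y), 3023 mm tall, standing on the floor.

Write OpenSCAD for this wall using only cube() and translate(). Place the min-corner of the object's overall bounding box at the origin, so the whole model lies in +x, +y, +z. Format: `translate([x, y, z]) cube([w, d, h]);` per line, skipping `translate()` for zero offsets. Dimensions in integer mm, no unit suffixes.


cube([2943, 94, 3023]);


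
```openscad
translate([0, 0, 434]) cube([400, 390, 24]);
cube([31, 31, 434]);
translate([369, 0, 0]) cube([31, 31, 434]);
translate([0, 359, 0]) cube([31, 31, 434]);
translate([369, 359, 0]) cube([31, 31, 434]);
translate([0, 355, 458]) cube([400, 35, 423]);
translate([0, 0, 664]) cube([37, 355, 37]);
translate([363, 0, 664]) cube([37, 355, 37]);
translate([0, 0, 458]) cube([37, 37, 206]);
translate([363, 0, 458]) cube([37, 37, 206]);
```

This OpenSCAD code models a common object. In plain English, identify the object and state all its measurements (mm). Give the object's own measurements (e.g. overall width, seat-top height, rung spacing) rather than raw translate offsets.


A chair. The seat is a 400×390×24 mm slab with its top at z = 458 mm, on four 31×31 mm corner legs (flush with the seat edges, standing on z = 0). A flat backrest 35 mm thick, 423 mm tall, spans the full seat width and rises from the seat top along its +y edge, rear face flush with the rear of the seat. Two armrests of 37×37 mm section run along each side from the seat's front edge to the front of the backrest, top faces 243 mm above the seat top and outer faces flush with the seat's x-edges; a 37×37 mm post under the front of each armrest stands on the seat at the front corner.


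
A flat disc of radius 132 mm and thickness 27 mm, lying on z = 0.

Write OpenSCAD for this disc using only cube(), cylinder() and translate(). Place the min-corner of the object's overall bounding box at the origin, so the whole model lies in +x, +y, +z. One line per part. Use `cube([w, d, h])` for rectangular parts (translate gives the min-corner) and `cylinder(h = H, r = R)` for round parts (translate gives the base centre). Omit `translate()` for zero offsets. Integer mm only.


translate([132, 132, 0]) cylinder(h = 27, r = 132);


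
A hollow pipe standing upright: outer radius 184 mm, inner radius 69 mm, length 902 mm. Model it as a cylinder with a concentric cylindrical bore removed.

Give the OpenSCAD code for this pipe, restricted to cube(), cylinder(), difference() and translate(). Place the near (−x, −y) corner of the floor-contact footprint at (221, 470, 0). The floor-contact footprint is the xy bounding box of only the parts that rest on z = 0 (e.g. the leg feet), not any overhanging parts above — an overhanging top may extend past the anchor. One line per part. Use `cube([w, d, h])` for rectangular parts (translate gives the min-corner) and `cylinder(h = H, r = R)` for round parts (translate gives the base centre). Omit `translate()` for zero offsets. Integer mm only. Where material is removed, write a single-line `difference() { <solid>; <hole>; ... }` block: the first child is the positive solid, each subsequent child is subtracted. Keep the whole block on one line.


difference() { translate([405, 654, 0]) cylinder(h = 902, r = 184); translate([405, 654, 0]) cylinder(h = 902, r = 69); }


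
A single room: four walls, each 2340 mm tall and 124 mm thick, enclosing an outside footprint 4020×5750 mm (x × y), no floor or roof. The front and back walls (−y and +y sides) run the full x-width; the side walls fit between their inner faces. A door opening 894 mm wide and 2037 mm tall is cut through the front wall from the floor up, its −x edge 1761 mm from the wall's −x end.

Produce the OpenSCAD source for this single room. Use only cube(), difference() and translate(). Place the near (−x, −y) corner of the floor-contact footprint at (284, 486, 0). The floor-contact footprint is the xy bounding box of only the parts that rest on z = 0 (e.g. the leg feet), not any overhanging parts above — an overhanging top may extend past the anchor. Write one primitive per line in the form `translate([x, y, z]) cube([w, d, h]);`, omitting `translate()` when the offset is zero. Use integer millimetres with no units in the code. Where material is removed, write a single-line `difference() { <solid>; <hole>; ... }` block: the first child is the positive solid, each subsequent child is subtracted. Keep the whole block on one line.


difference() { translate([284, 486, 0]) cube([4020, 124, 2340]); translate([2045, 486, 0]) cube([894, 124, 2037]); }
translate([284, 6112, 0]) cube([4020, 124, 2340]);
translate([284, 610, 0]) cube([124, 5502, 2340]);
translate([4180, 610, 0]) cube([124, 5502, 2340]);


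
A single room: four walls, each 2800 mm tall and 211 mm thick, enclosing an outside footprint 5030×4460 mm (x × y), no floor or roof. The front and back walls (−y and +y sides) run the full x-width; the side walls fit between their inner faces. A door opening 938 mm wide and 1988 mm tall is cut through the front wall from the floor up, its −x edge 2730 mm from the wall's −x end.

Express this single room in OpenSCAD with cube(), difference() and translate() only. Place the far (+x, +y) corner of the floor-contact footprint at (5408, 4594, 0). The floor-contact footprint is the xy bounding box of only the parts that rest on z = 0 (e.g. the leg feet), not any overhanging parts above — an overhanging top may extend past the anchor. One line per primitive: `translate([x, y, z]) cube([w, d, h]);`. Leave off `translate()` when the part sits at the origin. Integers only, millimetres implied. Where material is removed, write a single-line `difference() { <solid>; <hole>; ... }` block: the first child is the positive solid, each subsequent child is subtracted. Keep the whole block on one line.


difference() { translate([378, 134, 0]) cube([5030, 211, 2800]); translate([3108, 134, 0]) cube([938, 211, 1988]); }
translate([378, 4383, 0]) cube([5030, 211, 2800]);
translate([378, 345, 0]) cube([211, 4038, 2800]);
translate([5197, 345, 0]) cube([211, 4038, 2800]);


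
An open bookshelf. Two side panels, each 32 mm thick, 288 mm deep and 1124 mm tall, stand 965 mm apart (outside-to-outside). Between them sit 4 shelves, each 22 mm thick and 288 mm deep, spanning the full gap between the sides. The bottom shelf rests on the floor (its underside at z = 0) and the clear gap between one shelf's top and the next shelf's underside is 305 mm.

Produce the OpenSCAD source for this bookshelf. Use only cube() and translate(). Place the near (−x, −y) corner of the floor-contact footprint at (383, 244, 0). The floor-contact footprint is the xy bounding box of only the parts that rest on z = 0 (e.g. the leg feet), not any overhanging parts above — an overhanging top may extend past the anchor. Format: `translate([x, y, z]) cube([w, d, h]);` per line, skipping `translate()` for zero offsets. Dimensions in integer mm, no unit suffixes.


translate([383, 244, 0]) cube([32, 288, 1124]);
translate([1316, 244, 0]) cube([32, 288, 1124]);
translate([415, 244, 0]) cube([901, 288, 22]);
translate([415, 244, 327]) cube([901, 288, 22]);
translate([415, 244, 654]) cube([901, 288, 22]);
translate([415, 244, 981]) cube([901, 288, 22]);


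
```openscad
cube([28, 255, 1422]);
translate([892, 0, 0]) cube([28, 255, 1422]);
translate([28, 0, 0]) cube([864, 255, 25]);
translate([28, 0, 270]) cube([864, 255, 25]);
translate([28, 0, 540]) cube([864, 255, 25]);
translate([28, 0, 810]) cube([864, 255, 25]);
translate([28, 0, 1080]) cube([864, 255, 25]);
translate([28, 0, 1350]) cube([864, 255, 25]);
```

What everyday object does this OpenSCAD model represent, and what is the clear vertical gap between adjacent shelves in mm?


A bookshelf. The clear shelf gap is 245 mm.

Two tall side panels with 6 horizontal boards between them — a bookshelf. The first two shelf undersides are at z = 0 and z = 270; with shelf thickness 25, the clear gap is 270 − 0 − 25 = 245 mm.


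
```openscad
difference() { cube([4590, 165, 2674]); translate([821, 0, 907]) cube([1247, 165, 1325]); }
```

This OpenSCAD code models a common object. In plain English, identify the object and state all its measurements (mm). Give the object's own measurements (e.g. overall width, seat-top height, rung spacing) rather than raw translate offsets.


A wall 4590 mm long (x), 165 mm thick (y), 2674 mm tall, with a rectangular window opening cut through it. The opening is 1247 mm wide and 1325 mm tall; its sill is at z = 907 mm and its near (−x) edge is 821 mm from the wall's −x end. The opening passes through the full wall thickness.


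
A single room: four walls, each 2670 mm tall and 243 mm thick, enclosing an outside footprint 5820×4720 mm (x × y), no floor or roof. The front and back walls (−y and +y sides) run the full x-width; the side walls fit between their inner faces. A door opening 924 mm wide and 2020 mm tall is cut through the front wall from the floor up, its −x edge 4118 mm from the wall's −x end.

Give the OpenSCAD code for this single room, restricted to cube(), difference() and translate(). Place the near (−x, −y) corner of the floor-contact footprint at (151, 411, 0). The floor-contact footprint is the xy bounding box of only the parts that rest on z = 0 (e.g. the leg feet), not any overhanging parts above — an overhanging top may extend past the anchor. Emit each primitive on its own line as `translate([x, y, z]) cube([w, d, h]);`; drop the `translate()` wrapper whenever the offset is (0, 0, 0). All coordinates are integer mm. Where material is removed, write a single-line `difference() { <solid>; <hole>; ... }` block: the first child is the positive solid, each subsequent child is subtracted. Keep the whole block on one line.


difference() { translate([151, 411, 0]) cube([5820, 243, 2670]); translate([4269, 411, 0]) cube([924, 243, 2020]); }
translate([151, 4888, 0]) cube([5820, 243, 2670]);
translate([151, 654, 0]) cube([243, 4234, 2670]);
translate([5728, 654, 0]) cube([243, 4234, 2670]);


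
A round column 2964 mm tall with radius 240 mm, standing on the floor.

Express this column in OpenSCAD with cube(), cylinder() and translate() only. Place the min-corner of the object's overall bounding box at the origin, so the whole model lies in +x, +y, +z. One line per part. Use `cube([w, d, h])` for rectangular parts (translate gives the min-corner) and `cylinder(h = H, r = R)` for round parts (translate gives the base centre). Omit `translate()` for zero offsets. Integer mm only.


translate([240, 240, 0]) cylinder(h = 2964, r = 240);


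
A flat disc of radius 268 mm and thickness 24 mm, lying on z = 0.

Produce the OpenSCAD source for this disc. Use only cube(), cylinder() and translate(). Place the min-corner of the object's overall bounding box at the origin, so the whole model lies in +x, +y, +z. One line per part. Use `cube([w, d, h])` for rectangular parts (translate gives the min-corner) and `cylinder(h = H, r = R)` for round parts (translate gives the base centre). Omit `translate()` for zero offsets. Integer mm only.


translate([268, 268, 0]) cylinder(h = 24, r = 268);


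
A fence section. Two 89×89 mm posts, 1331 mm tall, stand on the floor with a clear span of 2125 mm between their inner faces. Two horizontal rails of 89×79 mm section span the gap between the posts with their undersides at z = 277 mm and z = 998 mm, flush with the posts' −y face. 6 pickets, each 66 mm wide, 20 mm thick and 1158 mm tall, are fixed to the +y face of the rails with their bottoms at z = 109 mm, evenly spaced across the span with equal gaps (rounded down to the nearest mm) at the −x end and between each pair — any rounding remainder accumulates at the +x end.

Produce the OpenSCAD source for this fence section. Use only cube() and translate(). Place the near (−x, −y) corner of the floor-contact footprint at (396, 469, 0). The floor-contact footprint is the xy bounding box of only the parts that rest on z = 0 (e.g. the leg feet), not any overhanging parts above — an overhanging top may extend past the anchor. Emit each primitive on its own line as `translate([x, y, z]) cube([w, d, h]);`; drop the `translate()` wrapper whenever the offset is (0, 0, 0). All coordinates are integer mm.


translate([396, 469, 0]) cube([89, 89, 1331]);
translate([2610, 469, 0]) cube([89, 89, 1331]);
translate([485, 469, 277]) cube([2125, 89, 79]);
translate([485, 469, 998]) cube([2125, 89, 79]);
translate([732, 558, 109]) cube([66, 20, 1158]);
translate([1045, 558, 109]) cube([66, 20, 1158]);
translate([1358, 558, 109]) cube([66, 20, 1158]);
translate([1671, 558, 109]) cube([66, 20, 1158]);
translate([1984, 558, 109]) cube([66, 20, 1158]);
translate([2297, 558, 109]) cube([66, 20, 1158]);
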